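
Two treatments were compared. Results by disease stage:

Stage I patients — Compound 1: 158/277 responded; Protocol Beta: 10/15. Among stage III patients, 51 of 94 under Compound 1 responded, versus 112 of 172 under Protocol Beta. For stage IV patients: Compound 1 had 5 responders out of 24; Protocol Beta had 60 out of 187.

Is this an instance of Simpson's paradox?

Yes

Stage I: Compound 1 158/277 = 57.0%, Protocol Beta 10/15 = 66.7% → Protocol Beta
Stage III: Compound 1 51/94 = 54.3%, Protocol Beta 112/172 = 65.1% → Protocol Beta
Stage IV: Compound 1 5/24 = 20.8%, Protocol Beta 60/187 = 32.1% → Protocol Beta
Overall: Compound 1 214/395 = 54.2%, Protocol Beta 182/374 = 48.7% → Compound 1
Protocol Beta wins each disease group but Compound 1 wins overall — the comparison reverses. Protocol Beta's patients skew toward stage IV, which has a lower base rate.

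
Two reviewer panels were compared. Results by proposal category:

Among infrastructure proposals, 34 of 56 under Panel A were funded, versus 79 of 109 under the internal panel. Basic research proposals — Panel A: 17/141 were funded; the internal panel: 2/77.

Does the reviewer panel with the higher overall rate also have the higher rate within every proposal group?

No

Infrastructure: Panel A 34/56 = 60.7%, the internal panel 79/109 = 72.5% → the internal panel
Basic research: Panel A 17/141 = 12.1%, the internal panel 2/77 = 2.6% → Panel A
Overall: Panel A 51/197 = 25.9%, the internal panel 81/186 = 43.5% → the internal panel
Neither sweeps: Panel A wins 1 of 2 groups, the internal panel wins 1. The internal panel wins overall but not every group — no Simpson reversal.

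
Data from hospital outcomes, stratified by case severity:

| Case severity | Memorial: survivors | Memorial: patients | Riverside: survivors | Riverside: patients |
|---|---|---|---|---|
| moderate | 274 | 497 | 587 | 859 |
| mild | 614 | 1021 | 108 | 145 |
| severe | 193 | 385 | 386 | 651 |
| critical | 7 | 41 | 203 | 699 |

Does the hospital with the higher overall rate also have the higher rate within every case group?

Moderate: Memorial 274/497 = 55.1%, Riverside 587/859 = 68.3% → Riverside
Mild: Memorial 614/1021 = 60.1%, Riverside 108/145 = 74.5% → Riverside
Severe: Memorial 193/385 = 50.1%, Riverside 386/651 = 59.3% → Riverside
Critical: Memorial 7/41 = 17.1%, Riverside 203/699 = 29.0% → Riverside
Overall: Memorial 1088/1944 = 56.0%, Riverside 1284/2354 = 54.5% → Memorial
Riverside wins each case group but Memorial wins overall — the comparison reverses. Riverside's patients skew toward critical, which has a lower base rate.

No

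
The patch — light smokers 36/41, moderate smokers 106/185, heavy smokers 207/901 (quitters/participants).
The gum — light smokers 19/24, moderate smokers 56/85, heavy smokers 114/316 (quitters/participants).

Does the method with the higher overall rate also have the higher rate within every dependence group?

Light smokers: the patch 36/41 = 87.8%, the gum 19/24 = 79.2% → the patch
Moderate smokers: the patch 106/185 = 57.3%, the gum 56/85 = 65.9% → the gum
Heavy smokers: the patch 207/901 = 23.0%, the gum 114/316 = 36.1% → the gum
Overall: the patch 349/1127 = 31.0%, the gum 189/425 = 44.5% → the gum
Neither sweeps: the patch wins 1 of 3 groups, the gum wins 2. The gum wins overall but not every group — no Simpson reversal.

No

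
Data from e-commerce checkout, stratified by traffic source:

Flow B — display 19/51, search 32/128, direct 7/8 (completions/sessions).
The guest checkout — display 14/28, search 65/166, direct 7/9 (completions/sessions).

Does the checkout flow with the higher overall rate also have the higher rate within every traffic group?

Display: Flow B 19/51 = 37.3%, the guest checkout 14/28 = 50.0% → the guest checkout
Search: Flow B 32/128 = 25.0%, the guest checkout 65/166 = 39.2% → the guest checkout
Direct: Flow B 7/8 = 87.5%, the guest checkout 7/9 = 77.8% → Flow B
Overall: Flow B 58/187 = 31.0%, the guest checkout 86/203 = 42.4% → the guest checkout
Neither sweeps: Flow B wins 1 of 3 groups, the guest checkout wins 2. The guest checkout wins overall but not every group — no Simpson reversal.

No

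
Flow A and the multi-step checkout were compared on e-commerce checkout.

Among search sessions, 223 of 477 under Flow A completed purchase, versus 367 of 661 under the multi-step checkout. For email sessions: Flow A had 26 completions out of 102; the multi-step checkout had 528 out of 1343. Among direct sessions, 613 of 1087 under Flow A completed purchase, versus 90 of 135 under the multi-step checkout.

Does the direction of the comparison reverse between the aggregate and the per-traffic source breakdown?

Yes

Search: Flow A 223/477 = 46.8%, the multi-step checkout 367/661 = 55.5% → the multi-step checkout
Email: Flow A 26/102 = 25.5%, the multi-step checkout 528/1343 = 39.3% → the multi-step checkout
Direct: Flow A 613/1087 = 56.4%, the multi-step checkout 90/135 = 66.7% → the multi-step checkout
Overall: Flow A 862/1666 = 51.7%, the multi-step checkout 985/2139 = 46.0% → Flow A
The multi-step checkout wins each traffic group but Flow A wins overall — the comparison reverses. The multi-step checkout's sessions skew toward email, which has a lower base rate.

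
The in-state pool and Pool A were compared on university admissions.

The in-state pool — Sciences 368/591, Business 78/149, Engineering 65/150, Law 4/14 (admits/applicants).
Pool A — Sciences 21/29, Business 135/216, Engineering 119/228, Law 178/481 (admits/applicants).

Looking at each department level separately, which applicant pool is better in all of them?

Pool A

Sciences: the in-state pool 368/591 = 62.3%, Pool A 21/29 = 72.4% → Pool A
Business: the in-state pool 78/149 = 52.3%, Pool A 135/216 = 62.5% → Pool A
Engineering: the in-state pool 65/150 = 43.3%, Pool A 119/228 = 52.2% → Pool A
Law: the in-state pool 4/14 = 28.6%, Pool A 178/481 = 37.0% → Pool A
Pool A has the higher rate in all 4 groups.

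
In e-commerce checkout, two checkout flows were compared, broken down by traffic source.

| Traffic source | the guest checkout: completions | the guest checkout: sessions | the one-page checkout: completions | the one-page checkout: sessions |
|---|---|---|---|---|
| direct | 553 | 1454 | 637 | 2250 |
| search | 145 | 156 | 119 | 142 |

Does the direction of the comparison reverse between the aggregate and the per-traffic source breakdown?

No

Direct: the guest checkout 553/1454 = 38.0%, the one-page checkout 637/2250 = 28.3% → the guest checkout
Search: the guest checkout 145/156 = 92.9%, the one-page checkout 119/142 = 83.8% → the guest checkout
Overall: the guest checkout 698/1610 = 43.4%, the one-page checkout 756/2392 = 31.6% → the guest checkout
The guest checkout wins overall and in every traffic group — no reversal.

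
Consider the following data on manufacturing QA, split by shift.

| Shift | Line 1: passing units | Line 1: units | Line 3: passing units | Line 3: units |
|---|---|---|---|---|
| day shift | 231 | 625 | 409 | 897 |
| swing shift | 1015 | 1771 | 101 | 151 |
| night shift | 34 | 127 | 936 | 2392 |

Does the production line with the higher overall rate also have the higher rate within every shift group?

No

Day shift: Line 1 231/625 = 37.0%, Line 3 409/897 = 45.6% → Line 3
Swing shift: Line 1 1015/1771 = 57.3%, Line 3 101/151 = 66.9% → Line 3
Night shift: Line 1 34/127 = 26.8%, Line 3 936/2392 = 39.1% → Line 3
Overall: Line 1 1280/2523 = 50.7%, Line 3 1446/3440 = 42.0% → Line 1
Line 3 wins each shift group but Line 1 wins overall — the comparison reverses. Line 3's units skew toward night shift, which has a lower base rate.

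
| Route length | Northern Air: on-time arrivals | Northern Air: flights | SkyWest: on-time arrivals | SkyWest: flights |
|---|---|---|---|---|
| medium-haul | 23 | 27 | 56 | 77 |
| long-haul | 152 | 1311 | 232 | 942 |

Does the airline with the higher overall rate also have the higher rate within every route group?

No

Medium-haul: Northern Air 23/27 = 85.2%, SkyWest 56/77 = 72.7% → Northern Air
Long-haul: Northern Air 152/1311 = 11.6%, SkyWest 232/942 = 24.6% → SkyWest
Overall: Northern Air 175/1338 = 13.1%, SkyWest 288/1019 = 28.3% → SkyWest
Neither sweeps: Northern Air wins 1 of 2 groups, SkyWest wins 1. SkyWest wins overall but not every group — no Simpson reversal.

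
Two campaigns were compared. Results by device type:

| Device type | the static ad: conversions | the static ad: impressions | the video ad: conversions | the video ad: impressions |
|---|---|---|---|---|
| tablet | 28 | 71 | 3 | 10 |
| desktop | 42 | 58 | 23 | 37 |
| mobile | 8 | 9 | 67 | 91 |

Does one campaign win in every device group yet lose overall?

Yes

Tablet: the static ad 28/71 = 39.4%, the video ad 3/10 = 30.0% → the static ad
Desktop: the static ad 42/58 = 72.4%, the video ad 23/37 = 62.2% → the static ad
Mobile: the static ad 8/9 = 88.9%, the video ad 67/91 = 73.6% → the static ad
Overall: the static ad 78/138 = 56.5%, the video ad 93/138 = 67.4% → the video ad
The static ad wins each device group but the video ad wins overall — the comparison reverses. The static ad's impressions skew toward tablet, which has a lower base rate.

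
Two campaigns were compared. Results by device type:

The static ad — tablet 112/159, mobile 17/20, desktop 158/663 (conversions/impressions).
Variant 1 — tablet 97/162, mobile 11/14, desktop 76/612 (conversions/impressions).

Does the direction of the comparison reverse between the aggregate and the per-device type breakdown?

Tablet: the static ad 112/159 = 70.4%, Variant 1 97/162 = 59.9% → the static ad
Mobile: the static ad 17/20 = 85.0%, Variant 1 11/14 = 78.6% → the static ad
Desktop: the static ad 158/663 = 23.8%, Variant 1 76/612 = 12.4% → the static ad
Overall: the static ad 287/842 = 34.1%, Variant 1 184/788 = 23.4% → the static ad
The static ad wins overall and in every device group — no reversal.

No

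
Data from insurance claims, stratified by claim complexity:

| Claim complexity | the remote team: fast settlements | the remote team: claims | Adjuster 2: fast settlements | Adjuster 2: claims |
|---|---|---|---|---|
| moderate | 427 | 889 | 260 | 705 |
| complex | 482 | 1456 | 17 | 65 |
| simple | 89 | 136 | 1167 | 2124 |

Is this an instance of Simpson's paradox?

Moderate: the remote team 427/889 = 48.0%, Adjuster 2 260/705 = 36.9% → the remote team
Complex: the remote team 482/1456 = 33.1%, Adjuster 2 17/65 = 26.2% → the remote team
Simple: the remote team 89/136 = 65.4%, Adjuster 2 1167/2124 = 54.9% → the remote team
Overall: the remote team 998/2481 = 40.2%, Adjuster 2 1444/2894 = 49.9% → Adjuster 2
The remote team wins each claim group but Adjuster 2 wins overall — the comparison reverses. The remote team's claims skew toward complex, which has a lower base rate.

Yes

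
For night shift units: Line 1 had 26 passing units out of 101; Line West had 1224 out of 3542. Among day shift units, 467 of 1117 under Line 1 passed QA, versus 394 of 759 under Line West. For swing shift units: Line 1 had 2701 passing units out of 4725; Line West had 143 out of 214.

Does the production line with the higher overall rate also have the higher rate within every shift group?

No

Night shift: Line 1 26/101 = 25.7%, Line West 1224/3542 = 34.6% → Line West
Day shift: Line 1 467/1117 = 41.8%, Line West 394/759 = 51.9% → Line West
Swing shift: Line 1 2701/4725 = 57.2%, Line West 143/214 = 66.8% → Line West
Overall: Line 1 3194/5943 = 53.7%, Line West 1761/4515 = 39.0% → Line 1
Line West wins each shift group but Line 1 wins overall — the comparison reverses. Line West's units skew toward night shift, which has a lower base rate.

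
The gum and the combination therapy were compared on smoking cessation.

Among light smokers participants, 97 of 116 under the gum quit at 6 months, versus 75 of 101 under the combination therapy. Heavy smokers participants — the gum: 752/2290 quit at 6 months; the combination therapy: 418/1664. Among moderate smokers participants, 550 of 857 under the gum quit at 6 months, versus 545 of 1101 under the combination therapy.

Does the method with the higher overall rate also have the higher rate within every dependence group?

Light smokers: the gum 97/116 = 83.6%, the combination therapy 75/101 = 74.3% → the gum
Heavy smokers: the gum 752/2290 = 32.8%, the combination therapy 418/1664 = 25.1% → the gum
Moderate smokers: the gum 550/857 = 64.2%, the combination therapy 545/1101 = 49.5% → the gum
Overall: the gum 1399/3263 = 42.9%, the combination therapy 1038/2866 = 36.2% → the gum
The gum wins overall and in every dependence group — no reversal.

Yes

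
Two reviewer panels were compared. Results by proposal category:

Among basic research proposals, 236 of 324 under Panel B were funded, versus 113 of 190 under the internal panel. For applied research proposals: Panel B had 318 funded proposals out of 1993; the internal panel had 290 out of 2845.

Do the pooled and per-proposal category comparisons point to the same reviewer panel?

Basic research: Panel B 236/324 = 72.8%, the internal panel 113/190 = 59.5% → Panel B
Applied research: Panel B 318/1993 = 16.0%, the internal panel 290/2845 = 10.2% → Panel B
Overall: Panel B 554/2317 = 23.9%, the internal panel 403/3035 = 13.3% → Panel B
Panel B wins overall and in every proposal group — no reversal.

Yes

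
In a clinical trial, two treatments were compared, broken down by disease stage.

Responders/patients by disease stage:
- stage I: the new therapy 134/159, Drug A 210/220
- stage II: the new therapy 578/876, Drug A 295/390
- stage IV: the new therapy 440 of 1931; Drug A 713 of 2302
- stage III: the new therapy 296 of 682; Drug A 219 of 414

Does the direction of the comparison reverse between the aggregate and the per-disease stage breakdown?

Stage I: the new therapy 134/159 = 84.3%, Drug A 210/220 = 95.5% → Drug A
Stage II: the new therapy 578/876 = 66.0%, Drug A 295/390 = 75.6% → Drug A
Stage IV: the new therapy 440/1931 = 22.8%, Drug A 713/2302 = 31.0% → Drug A
Stage III: the new therapy 296/682 = 43.4%, Drug A 219/414 = 52.9% → Drug A
Overall: the new therapy 1448/3648 = 39.7%, Drug A 1437/3326 = 43.2% → Drug A
Drug A wins overall and in every disease group — no reversal.

No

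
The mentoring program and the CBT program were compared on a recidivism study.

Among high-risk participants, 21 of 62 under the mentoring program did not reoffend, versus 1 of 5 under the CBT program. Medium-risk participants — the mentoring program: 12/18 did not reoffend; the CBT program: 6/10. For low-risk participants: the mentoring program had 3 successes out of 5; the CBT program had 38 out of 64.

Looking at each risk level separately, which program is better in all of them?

the mentoring program

High-risk: the mentoring program 21/62 = 33.9%, the CBT program 1/5 = 20.0% → the mentoring program
Medium-risk: the mentoring program 12/18 = 66.7%, the CBT program 6/10 = 60.0% → the mentoring program
Low-risk: the mentoring program 3/5 = 60.0%, the CBT program 38/64 = 59.4% → the mentoring program
The mentoring program has the higher rate in all 3 groups.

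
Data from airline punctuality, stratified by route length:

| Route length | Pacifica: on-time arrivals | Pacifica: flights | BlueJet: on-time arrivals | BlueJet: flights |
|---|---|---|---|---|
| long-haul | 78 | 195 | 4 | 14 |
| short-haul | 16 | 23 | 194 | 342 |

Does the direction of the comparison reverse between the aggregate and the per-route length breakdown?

Yes

Long-haul: Pacifica 78/195 = 40.0%, BlueJet 4/14 = 28.6% → Pacifica
Short-haul: Pacifica 16/23 = 69.6%, BlueJet 194/342 = 56.7% → Pacifica
Overall: Pacifica 94/218 = 43.1%, BlueJet 198/356 = 55.6% → BlueJet
Pacifica wins each route group but BlueJet wins overall — the comparison reverses. Pacifica's flights skew toward long-haul, which has a lower base rate.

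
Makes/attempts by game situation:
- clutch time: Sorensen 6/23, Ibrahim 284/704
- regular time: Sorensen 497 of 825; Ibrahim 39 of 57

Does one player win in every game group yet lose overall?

Clutch time: Sorensen 6/23 = 26.1%, Ibrahim 284/704 = 40.3% → Ibrahim
Regular time: Sorensen 497/825 = 60.2%, Ibrahim 39/57 = 68.4% → Ibrahim
Overall: Sorensen 503/848 = 59.3%, Ibrahim 323/761 = 42.4% → Sorensen
Ibrahim wins each game group but Sorensen wins overall — the comparison reverses. Ibrahim's attempts skew toward clutch time, which has a lower base rate.

Yes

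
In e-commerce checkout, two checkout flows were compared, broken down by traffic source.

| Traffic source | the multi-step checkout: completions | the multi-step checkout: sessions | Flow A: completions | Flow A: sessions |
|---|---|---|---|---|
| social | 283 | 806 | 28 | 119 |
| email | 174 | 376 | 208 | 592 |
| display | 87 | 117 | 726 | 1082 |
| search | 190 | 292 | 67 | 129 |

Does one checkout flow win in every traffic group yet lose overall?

Social: the multi-step checkout 283/806 = 35.1%, Flow A 28/119 = 23.5% → the multi-step checkout
Email: the multi-step checkout 174/376 = 46.3%, Flow A 208/592 = 35.1% → the multi-step checkout
Display: the multi-step checkout 87/117 = 74.4%, Flow A 726/1082 = 67.1% → the multi-step checkout
Search: the multi-step checkout 190/292 = 65.1%, Flow A 67/129 = 51.9% → the multi-step checkout
Overall: the multi-step checkout 734/1591 = 46.1%, Flow A 1029/1922 = 53.5% → Flow A
The multi-step checkout wins each traffic group but Flow A wins overall — the comparison reverses. The multi-step checkout's sessions skew toward social, which has a lower base rate.

Yes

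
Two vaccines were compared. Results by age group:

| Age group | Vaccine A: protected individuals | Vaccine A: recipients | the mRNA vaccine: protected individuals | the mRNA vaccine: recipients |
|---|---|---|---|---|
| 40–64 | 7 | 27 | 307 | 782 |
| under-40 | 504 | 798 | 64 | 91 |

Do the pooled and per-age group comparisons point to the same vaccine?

No

40–64: Vaccine A 7/27 = 25.9%, the mRNA vaccine 307/782 = 39.3% → the mRNA vaccine
Under-40: Vaccine A 504/798 = 63.2%, the mRNA vaccine 64/91 = 70.3% → the mRNA vaccine
Overall: Vaccine A 511/825 = 61.9%, the mRNA vaccine 371/873 = 42.5% → Vaccine A
The mRNA vaccine wins each age group but Vaccine A wins overall — the comparison reverses. The mRNA vaccine's recipients skew toward 40–64, which has a lower base rate.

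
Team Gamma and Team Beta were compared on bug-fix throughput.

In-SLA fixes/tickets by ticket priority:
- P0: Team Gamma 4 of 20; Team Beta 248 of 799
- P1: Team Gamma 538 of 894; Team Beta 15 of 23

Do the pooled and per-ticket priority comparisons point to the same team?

P0: Team Gamma 4/20 = 20.0%, Team Beta 248/799 = 31.0% → Team Beta
P1: Team Gamma 538/894 = 60.2%, Team Beta 15/23 = 65.2% → Team Beta
Overall: Team Gamma 542/914 = 59.3%, Team Beta 263/822 = 32.0% → Team Gamma
Team Beta wins each ticket group but Team Gamma wins overall — the comparison reverses. Team Beta's tickets skew toward P0, which has a lower base rate.

No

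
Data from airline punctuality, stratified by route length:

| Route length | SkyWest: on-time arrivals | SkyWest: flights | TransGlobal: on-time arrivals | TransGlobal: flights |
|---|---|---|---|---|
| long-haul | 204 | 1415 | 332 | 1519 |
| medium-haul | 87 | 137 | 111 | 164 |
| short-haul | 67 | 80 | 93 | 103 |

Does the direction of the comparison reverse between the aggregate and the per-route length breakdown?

Long-haul: SkyWest 204/1415 = 14.4%, TransGlobal 332/1519 = 21.9% → TransGlobal
Medium-haul: SkyWest 87/137 = 63.5%, TransGlobal 111/164 = 67.7% → TransGlobal
Short-haul: SkyWest 67/80 = 83.8%, TransGlobal 93/103 = 90.3% → TransGlobal
Overall: SkyWest 358/1632 = 21.9%, TransGlobal 536/1786 = 30.0% → TransGlobal
TransGlobal wins overall and in every route group — no reversal.

No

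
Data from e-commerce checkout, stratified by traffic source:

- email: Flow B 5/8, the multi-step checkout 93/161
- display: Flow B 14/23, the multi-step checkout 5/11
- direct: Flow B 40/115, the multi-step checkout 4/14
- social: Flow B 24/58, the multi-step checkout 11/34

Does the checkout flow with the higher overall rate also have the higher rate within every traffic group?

No

Email: Flow B 5/8 = 62.5%, the multi-step checkout 93/161 = 57.8% → Flow B
Display: Flow B 14/23 = 60.9%, the multi-step checkout 5/11 = 45.5% → Flow B
Direct: Flow B 40/115 = 34.8%, the multi-step checkout 4/14 = 28.6% → Flow B
Social: Flow B 24/58 = 41.4%, the multi-step checkout 11/34 = 32.4% → Flow B
Overall: Flow B 83/204 = 40.7%, the multi-step checkout 113/220 = 51.4% → the multi-step checkout
Flow B wins each traffic group but the multi-step checkout wins overall — the comparison reverses. Flow B's sessions skew toward direct, which has a lower base rate.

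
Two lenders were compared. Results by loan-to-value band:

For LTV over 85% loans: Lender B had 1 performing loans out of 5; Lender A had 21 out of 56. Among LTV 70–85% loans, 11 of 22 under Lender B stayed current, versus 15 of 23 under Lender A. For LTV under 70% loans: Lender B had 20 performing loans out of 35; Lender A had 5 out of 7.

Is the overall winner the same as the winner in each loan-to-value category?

No

LTV over 85%: Lender B 1/5 = 20.0%, Lender A 21/56 = 37.5% → Lender A
LTV 70–85%: Lender B 11/22 = 50.0%, Lender A 15/23 = 65.2% → Lender A
LTV under 70%: Lender B 20/35 = 57.1%, Lender A 5/7 = 71.4% → Lender A
Overall: Lender B 32/62 = 51.6%, Lender A 41/86 = 47.7% → Lender B
Lender A wins each loan-to-value group but Lender B wins overall — the comparison reverses. Lender A's loans skew toward LTV over 85%, which has a lower base rate.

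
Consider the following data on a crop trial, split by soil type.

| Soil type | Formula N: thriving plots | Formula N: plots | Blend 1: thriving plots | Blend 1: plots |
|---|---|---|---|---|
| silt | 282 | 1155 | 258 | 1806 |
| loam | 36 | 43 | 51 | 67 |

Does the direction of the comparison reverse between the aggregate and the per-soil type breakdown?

Silt: Formula N 282/1155 = 24.4%, Blend 1 258/1806 = 14.3% → Formula N
Loam: Formula N 36/43 = 83.7%, Blend 1 51/67 = 76.1% → Formula N
Overall: Formula N 318/1198 = 26.5%, Blend 1 309/1873 = 16.5% → Formula N
Formula N wins overall and in every soil group — no reversal.

No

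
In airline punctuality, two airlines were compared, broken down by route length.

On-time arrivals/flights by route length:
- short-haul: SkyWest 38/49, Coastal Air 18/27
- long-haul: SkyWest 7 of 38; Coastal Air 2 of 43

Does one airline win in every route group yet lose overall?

No

Short-haul: SkyWest 38/49 = 77.6%, Coastal Air 18/27 = 66.7% → SkyWest
Long-haul: SkyWest 7/38 = 18.4%, Coastal Air 2/43 = 4.7% → SkyWest
Overall: SkyWest 45/87 = 51.7%, Coastal Air 20/70 = 28.6% → SkyWest
SkyWest wins overall and in every route group — no reversal.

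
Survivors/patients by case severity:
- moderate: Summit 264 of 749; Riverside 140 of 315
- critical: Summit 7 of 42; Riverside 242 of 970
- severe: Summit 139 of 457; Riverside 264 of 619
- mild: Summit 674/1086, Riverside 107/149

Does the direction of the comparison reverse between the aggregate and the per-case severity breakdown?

Moderate: Summit 264/749 = 35.2%, Riverside 140/315 = 44.4% → Riverside
Critical: Summit 7/42 = 16.7%, Riverside 242/970 = 24.9% → Riverside
Severe: Summit 139/457 = 30.4%, Riverside 264/619 = 42.6% → Riverside
Mild: Summit 674/1086 = 62.1%, Riverside 107/149 = 71.8% → Riverside
Overall: Summit 1084/2334 = 46.4%, Riverside 753/2053 = 36.7% → Summit
Riverside wins each case group but Summit wins overall — the comparison reverses. Riverside's patients skew toward critical, which has a lower base rate.

Yes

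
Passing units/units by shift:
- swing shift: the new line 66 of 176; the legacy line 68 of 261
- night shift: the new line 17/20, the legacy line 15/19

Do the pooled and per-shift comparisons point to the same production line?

Swing shift: the new line 66/176 = 37.5%, the legacy line 68/261 = 26.1% → the new line
Night shift: the new line 17/20 = 85.0%, the legacy line 15/19 = 78.9% → the new line
Overall: the new line 83/196 = 42.3%, the legacy line 83/280 = 29.6% → the new line
The new line wins overall and in every shift group — no reversal.

Yes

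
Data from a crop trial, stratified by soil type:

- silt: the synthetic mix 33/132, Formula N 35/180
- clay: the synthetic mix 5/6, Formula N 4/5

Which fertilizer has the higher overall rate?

Silt: the synthetic mix 33/132 = 25.0%, Formula N 35/180 = 19.4% → the synthetic mix
Clay: the synthetic mix 5/6 = 83.3%, Formula N 4/5 = 80.0% → the synthetic mix
Overall: the synthetic mix 38/138 = 27.5%, Formula N 39/185 = 21.1% → the synthetic mix

the synthetic mix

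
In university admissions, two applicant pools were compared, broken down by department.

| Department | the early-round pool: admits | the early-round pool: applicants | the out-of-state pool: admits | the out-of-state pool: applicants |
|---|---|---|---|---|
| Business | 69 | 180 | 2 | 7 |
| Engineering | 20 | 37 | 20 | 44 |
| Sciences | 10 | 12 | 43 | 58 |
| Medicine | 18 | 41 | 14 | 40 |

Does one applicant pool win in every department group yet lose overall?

Business: the early-round pool 69/180 = 38.3%, the out-of-state pool 2/7 = 28.6% → the early-round pool
Engineering: the early-round pool 20/37 = 54.1%, the out-of-state pool 20/44 = 45.5% → the early-round pool
Sciences: the early-round pool 10/12 = 83.3%, the out-of-state pool 43/58 = 74.1% → the early-round pool
Medicine: the early-round pool 18/41 = 43.9%, the out-of-state pool 14/40 = 35.0% → the early-round pool
Overall: the early-round pool 117/270 = 43.3%, the out-of-state pool 79/149 = 53.0% → the out-of-state pool
The early-round pool wins each department group but the out-of-state pool wins overall — the comparison reverses. The early-round pool's applicants skew toward Business, which has a lower base rate.

Yes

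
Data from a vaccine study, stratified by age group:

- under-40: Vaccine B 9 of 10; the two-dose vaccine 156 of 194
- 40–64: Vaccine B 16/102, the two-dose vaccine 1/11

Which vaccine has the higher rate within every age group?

Vaccine B

Under-40: Vaccine B 9/10 = 90.0%, the two-dose vaccine 156/194 = 80.4% → Vaccine B
40–64: Vaccine B 16/102 = 15.7%, the two-dose vaccine 1/11 = 9.1% → Vaccine B
Vaccine B has the higher rate in both groups.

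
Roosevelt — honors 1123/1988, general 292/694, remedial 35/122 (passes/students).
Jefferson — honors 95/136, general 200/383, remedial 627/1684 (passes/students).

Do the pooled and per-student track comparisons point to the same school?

Honors: Roosevelt 1123/1988 = 56.5%, Jefferson 95/136 = 69.9% → Jefferson
General: Roosevelt 292/694 = 42.1%, Jefferson 200/383 = 52.2% → Jefferson
Remedial: Roosevelt 35/122 = 28.7%, Jefferson 627/1684 = 37.2% → Jefferson
Overall: Roosevelt 1450/2804 = 51.7%, Jefferson 922/2203 = 41.9% → Roosevelt
Jefferson wins each student group but Roosevelt wins overall — the comparison reverses. Jefferson's students skew toward remedial, which has a lower base rate.

No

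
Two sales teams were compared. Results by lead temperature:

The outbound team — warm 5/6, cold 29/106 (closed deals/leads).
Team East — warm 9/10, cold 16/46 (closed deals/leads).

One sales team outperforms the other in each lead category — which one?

Warm: the outbound team 5/6 = 83.3%, Team East 9/10 = 90.0% → Team East
Cold: the outbound team 29/106 = 27.4%, Team East 16/46 = 34.8% → Team East
Team East has the higher rate in both groups.

Team East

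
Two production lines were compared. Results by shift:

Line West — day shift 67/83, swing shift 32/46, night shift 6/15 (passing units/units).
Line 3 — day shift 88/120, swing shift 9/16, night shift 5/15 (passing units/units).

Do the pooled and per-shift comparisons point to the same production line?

Day shift: Line West 67/83 = 80.7%, Line 3 88/120 = 73.3% → Line West
Swing shift: Line West 32/46 = 69.6%, Line 3 9/16 = 56.2% → Line West
Night shift: Line West 6/15 = 40.0%, Line 3 5/15 = 33.3% → Line West
Overall: Line West 105/144 = 72.9%, Line 3 102/151 = 67.5% → Line West
Line West wins overall and in every shift group — no reversal.

Yes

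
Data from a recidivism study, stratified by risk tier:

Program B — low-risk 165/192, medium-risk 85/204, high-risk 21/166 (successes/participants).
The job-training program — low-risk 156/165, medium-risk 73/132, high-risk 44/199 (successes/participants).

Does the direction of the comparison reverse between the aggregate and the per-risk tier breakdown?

Low-risk: Program B 165/192 = 85.9%, the job-training program 156/165 = 94.5% → the job-training program
Medium-risk: Program B 85/204 = 41.7%, the job-training program 73/132 = 55.3% → the job-training program
High-risk: Program B 21/166 = 12.7%, the job-training program 44/199 = 22.1% → the job-training program
Overall: Program B 271/562 = 48.2%, the job-training program 273/496 = 55.0% → the job-training program
The job-training program wins overall and in every risk group — no reversal.

No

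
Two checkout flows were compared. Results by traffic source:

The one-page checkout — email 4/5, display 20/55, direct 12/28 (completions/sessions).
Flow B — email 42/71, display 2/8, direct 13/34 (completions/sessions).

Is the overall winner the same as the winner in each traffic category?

No

Email: the one-page checkout 4/5 = 80.0%, Flow B 42/71 = 59.2% → the one-page checkout
Display: the one-page checkout 20/55 = 36.4%, Flow B 2/8 = 25.0% → the one-page checkout
Direct: the one-page checkout 12/28 = 42.9%, Flow B 13/34 = 38.2% → the one-page checkout
Overall: the one-page checkout 36/88 = 40.9%, Flow B 57/113 = 50.4% → Flow B
The one-page checkout wins each traffic group but Flow B wins overall — the comparison reverses. The one-page checkout's sessions skew toward display, which has a lower base rate.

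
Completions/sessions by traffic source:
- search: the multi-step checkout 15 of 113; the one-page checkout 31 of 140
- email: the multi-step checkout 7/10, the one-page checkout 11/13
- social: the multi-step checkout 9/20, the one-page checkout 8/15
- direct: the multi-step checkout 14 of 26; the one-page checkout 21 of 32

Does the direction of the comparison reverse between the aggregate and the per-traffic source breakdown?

No

Search: the multi-step checkout 15/113 = 13.3%, the one-page checkout 31/140 = 22.1% → the one-page checkout
Email: the multi-step checkout 7/10 = 70.0%, the one-page checkout 11/13 = 84.6% → the one-page checkout
Social: the multi-step checkout 9/20 = 45.0%, the one-page checkout 8/15 = 53.3% → the one-page checkout
Direct: the multi-step checkout 14/26 = 53.8%, the one-page checkout 21/32 = 65.6% → the one-page checkout
Overall: the multi-step checkout 45/169 = 26.6%, the one-page checkout 71/200 = 35.5% → the one-page checkout
The one-page checkout wins overall and in every traffic group — no reversal.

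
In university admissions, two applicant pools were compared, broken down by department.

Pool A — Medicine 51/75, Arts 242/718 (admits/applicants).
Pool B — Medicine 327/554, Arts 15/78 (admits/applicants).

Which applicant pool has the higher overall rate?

Pool B

Medicine: Pool A 51/75 = 68.0%, Pool B 327/554 = 59.0% → Pool A
Arts: Pool A 242/718 = 33.7%, Pool B 15/78 = 19.2% → Pool A
Overall: Pool A 293/793 = 36.9%, Pool B 342/632 = 54.1% → Pool B
(Pool A wins every department group but Pool B wins overall — Pool A's applicants skew toward the low-rate Arts group.)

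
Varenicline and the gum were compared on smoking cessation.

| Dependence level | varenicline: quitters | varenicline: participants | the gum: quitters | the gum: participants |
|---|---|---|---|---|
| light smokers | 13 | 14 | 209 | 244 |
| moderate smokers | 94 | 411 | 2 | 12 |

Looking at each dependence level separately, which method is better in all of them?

varenicline

Light smokers: varenicline 13/14 = 92.9%, the gum 209/244 = 85.7% → varenicline
Moderate smokers: varenicline 94/411 = 22.9%, the gum 2/12 = 16.7% → varenicline
Varenicline has the higher rate in both groups.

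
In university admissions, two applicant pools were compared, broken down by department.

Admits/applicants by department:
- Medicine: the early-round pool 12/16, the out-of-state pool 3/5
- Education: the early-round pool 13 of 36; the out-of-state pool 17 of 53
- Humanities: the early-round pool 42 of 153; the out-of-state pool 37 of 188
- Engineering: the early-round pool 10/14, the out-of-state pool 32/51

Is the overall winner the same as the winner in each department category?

Yes

Medicine: the early-round pool 12/16 = 75.0%, the out-of-state pool 3/5 = 60.0% → the early-round pool
Education: the early-round pool 13/36 = 36.1%, the out-of-state pool 17/53 = 32.1% → the early-round pool
Humanities: the early-round pool 42/153 = 27.5%, the out-of-state pool 37/188 = 19.7% → the early-round pool
Engineering: the early-round pool 10/14 = 71.4%, the out-of-state pool 32/51 = 62.7% → the early-round pool
Overall: the early-round pool 77/219 = 35.2%, the out-of-state pool 89/297 = 30.0% → the early-round pool
The early-round pool wins overall and in every department group — no reversal.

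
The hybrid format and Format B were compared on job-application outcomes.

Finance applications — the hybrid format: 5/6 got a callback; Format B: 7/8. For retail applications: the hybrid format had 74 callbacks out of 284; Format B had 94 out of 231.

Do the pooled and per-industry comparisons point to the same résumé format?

Finance: the hybrid format 5/6 = 83.3%, Format B 7/8 = 87.5% → Format B
Retail: the hybrid format 74/284 = 26.1%, Format B 94/231 = 40.7% → Format B
Overall: the hybrid format 79/290 = 27.2%, Format B 101/239 = 42.3% → Format B
Format B wins overall and in every industry group — no reversal.

Yes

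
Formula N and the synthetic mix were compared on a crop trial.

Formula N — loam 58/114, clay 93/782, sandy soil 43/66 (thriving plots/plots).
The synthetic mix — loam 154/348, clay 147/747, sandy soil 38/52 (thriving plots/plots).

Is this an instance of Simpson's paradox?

No

Loam: Formula N 58/114 = 50.9%, the synthetic mix 154/348 = 44.3% → Formula N
Clay: Formula N 93/782 = 11.9%, the synthetic mix 147/747 = 19.7% → the synthetic mix
Sandy soil: Formula N 43/66 = 65.2%, the synthetic mix 38/52 = 73.1% → the synthetic mix
Overall: Formula N 194/962 = 20.2%, the synthetic mix 339/1147 = 29.6% → the synthetic mix
Neither sweeps: Formula N wins 1 of 3 groups, the synthetic mix wins 2. The synthetic mix wins overall but not every group — no Simpson reversal.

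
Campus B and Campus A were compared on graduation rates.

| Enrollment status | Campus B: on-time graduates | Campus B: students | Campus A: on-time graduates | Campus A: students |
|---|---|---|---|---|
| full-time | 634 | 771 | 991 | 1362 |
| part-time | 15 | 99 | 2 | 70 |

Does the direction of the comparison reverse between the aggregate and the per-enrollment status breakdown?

No

Full-time: Campus B 634/771 = 82.2%, Campus A 991/1362 = 72.8% → Campus B
Part-time: Campus B 15/99 = 15.2%, Campus A 2/70 = 2.9% → Campus B
Overall: Campus B 649/870 = 74.6%, Campus A 993/1432 = 69.3% → Campus B
Campus B wins overall and in every enrollment group — no reversal.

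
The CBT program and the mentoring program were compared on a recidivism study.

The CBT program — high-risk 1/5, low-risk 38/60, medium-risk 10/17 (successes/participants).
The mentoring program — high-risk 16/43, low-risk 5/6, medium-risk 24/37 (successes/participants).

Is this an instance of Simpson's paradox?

Yes

High-risk: the CBT program 1/5 = 20.0%, the mentoring program 16/43 = 37.2% → the mentoring program
Low-risk: the CBT program 38/60 = 63.3%, the mentoring program 5/6 = 83.3% → the mentoring program
Medium-risk: the CBT program 10/17 = 58.8%, the mentoring program 24/37 = 64.9% → the mentoring program
Overall: the CBT program 49/82 = 59.8%, the mentoring program 45/86 = 52.3% → the CBT program
The mentoring program wins each risk group but the CBT program wins overall — the comparison reverses. The mentoring program's participants skew toward high-risk, which has a lower base rate.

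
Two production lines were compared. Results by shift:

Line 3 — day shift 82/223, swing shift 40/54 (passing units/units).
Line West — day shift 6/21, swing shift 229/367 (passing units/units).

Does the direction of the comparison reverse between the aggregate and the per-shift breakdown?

Day shift: Line 3 82/223 = 36.8%, Line West 6/21 = 28.6% → Line 3
Swing shift: Line 3 40/54 = 74.1%, Line West 229/367 = 62.4% → Line 3
Overall: Line 3 122/277 = 44.0%, Line West 235/388 = 60.6% → Line West
Line 3 wins each shift group but Line West wins overall — the comparison reverses. Line 3's units skew toward day shift, which has a lower base rate.

Yes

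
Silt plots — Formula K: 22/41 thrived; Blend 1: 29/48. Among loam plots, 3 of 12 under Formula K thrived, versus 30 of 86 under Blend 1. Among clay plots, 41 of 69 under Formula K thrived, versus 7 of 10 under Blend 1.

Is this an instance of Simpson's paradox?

Yes

Silt: Formula K 22/41 = 53.7%, Blend 1 29/48 = 60.4% → Blend 1
Loam: Formula K 3/12 = 25.0%, Blend 1 30/86 = 34.9% → Blend 1
Clay: Formula K 41/69 = 59.4%, Blend 1 7/10 = 70.0% → Blend 1
Overall: Formula K 66/122 = 54.1%, Blend 1 66/144 = 45.8% → Formula K
Blend 1 wins each soil group but Formula K wins overall — the comparison reverses. Blend 1's plots skew toward loam, which has a lower base rate.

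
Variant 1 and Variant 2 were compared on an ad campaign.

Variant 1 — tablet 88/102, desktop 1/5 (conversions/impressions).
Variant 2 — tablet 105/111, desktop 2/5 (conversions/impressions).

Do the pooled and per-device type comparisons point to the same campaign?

Yes

Tablet: Variant 1 88/102 = 86.3%, Variant 2 105/111 = 94.6% → Variant 2
Desktop: Variant 1 1/5 = 20.0%, Variant 2 2/5 = 40.0% → Variant 2
Overall: Variant 1 89/107 = 83.2%, Variant 2 107/116 = 92.2% → Variant 2
Variant 2 wins overall and in every device group — no reversal.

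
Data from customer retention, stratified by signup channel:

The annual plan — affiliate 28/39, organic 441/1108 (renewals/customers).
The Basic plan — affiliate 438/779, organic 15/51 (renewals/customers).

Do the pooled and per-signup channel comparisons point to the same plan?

Affiliate: the annual plan 28/39 = 71.8%, the Basic plan 438/779 = 56.2% → the annual plan
Organic: the annual plan 441/1108 = 39.8%, the Basic plan 15/51 = 29.4% → the annual plan
Overall: the annual plan 469/1147 = 40.9%, the Basic plan 453/830 = 54.6% → the Basic plan
The annual plan wins each signup group but the Basic plan wins overall — the comparison reverses. The annual plan's customers skew toward organic, which has a lower base rate.

No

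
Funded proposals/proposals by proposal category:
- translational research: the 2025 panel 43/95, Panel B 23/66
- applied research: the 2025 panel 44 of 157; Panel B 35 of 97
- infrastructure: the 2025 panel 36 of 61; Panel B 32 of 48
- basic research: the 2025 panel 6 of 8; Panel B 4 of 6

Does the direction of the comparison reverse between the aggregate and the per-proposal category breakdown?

Translational research: the 2025 panel 43/95 = 45.3%, Panel B 23/66 = 34.8% → the 2025 panel
Applied research: the 2025 panel 44/157 = 28.0%, Panel B 35/97 = 36.1% → Panel B
Infrastructure: the 2025 panel 36/61 = 59.0%, Panel B 32/48 = 66.7% → Panel B
Basic research: the 2025 panel 6/8 = 75.0%, Panel B 4/6 = 66.7% → the 2025 panel
Overall: the 2025 panel 129/321 = 40.2%, Panel B 94/217 = 43.3% → Panel B
Neither sweeps: the 2025 panel wins 2 of 4 groups, Panel B wins 2. Panel B wins overall but not every group — no Simpson reversal.

No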